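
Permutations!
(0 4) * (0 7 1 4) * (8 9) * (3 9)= (1 4 7)(3 9 8)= [0, 4, 2, 9, 7, 5, 6, 1, 3, 8]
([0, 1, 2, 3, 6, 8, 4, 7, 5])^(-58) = (8)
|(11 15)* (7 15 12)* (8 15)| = |(7 8 15 11 12)| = 5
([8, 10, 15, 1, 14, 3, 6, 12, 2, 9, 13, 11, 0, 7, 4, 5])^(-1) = (0 12 7 13 10 1 3 5 15 2 8)(4 14)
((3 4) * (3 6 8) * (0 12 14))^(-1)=((0 12 14)(3 4 6 8))^(-1)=(0 14 12)(3 8 6 4)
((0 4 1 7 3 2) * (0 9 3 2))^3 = (0 7 3 1 9 4 2)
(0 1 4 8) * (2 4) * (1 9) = (0 9 1 2 4 8) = [9, 2, 4, 3, 8, 5, 6, 7, 0, 1]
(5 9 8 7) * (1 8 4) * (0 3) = [3, 8, 2, 0, 1, 9, 6, 5, 7, 4] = (0 3)(1 8 7 5 9 4)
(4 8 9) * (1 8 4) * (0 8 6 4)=[8, 6, 2, 3, 0, 5, 4, 7, 9, 1]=(0 8 9 1 6 4)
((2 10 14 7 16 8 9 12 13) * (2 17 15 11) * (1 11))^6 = ((1 11 2 10 14 7 16 8 9 12 13 17 15))^6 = (1 16 15 7 17 14 13 10 12 2 9 11 8)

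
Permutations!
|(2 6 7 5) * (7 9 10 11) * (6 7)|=|(2 7 5)(6 9 10 11)|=12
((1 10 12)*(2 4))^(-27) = ((1 10 12)(2 4))^(-27) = (12)(2 4)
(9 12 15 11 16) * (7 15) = [0, 1, 2, 3, 4, 5, 6, 15, 8, 12, 10, 16, 7, 13, 14, 11, 9] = (7 15 11 16 9 12)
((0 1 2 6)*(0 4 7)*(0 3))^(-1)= (0 3 7 4 6 2 1)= ((0 1 2 6 4 7 3))^(-1)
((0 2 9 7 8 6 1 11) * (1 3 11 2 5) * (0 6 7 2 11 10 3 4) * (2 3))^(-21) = ((0 5 1 11 6 4)(2 9 3 10)(7 8))^(-21) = (0 11)(1 4)(2 10 3 9)(5 6)(7 8)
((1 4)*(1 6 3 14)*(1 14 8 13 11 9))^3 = (14)(1 3 11 4 8 9 6 13)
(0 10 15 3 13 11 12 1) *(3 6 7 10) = (0 3 13 11 12 1)(6 7 10 15) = [3, 0, 2, 13, 4, 5, 7, 10, 8, 9, 15, 12, 1, 11, 14, 6]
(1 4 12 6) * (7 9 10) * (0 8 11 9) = (0 8 11 9 10 7)(1 4 12 6) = [8, 4, 2, 3, 12, 5, 1, 0, 11, 10, 7, 9, 6]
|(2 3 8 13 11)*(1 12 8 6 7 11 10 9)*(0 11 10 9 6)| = |(0 11 2 3)(1 12 8 13 9)(6 7 10)| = 60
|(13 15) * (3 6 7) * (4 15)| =3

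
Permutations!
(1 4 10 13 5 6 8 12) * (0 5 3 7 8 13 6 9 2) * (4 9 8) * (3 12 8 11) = (0 5 11 3 7 4 10 6 13 12 1 9 2) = [5, 9, 0, 7, 10, 11, 13, 4, 8, 2, 6, 3, 1, 12]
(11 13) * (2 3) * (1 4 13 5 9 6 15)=[0, 4, 3, 2, 13, 9, 15, 7, 8, 6, 10, 5, 12, 11, 14, 1]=(1 4 13 11 5 9 6 15)(2 3)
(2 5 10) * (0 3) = [3, 1, 5, 0, 4, 10, 6, 7, 8, 9, 2] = (0 3)(2 5 10)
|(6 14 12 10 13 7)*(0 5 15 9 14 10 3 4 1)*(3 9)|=12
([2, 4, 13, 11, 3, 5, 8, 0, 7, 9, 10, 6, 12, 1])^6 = [11, 7, 6, 2, 0, 5, 1, 3, 4, 9, 10, 13, 12, 8]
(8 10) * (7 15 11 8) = (7 15 11 8 10) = [0, 1, 2, 3, 4, 5, 6, 15, 10, 9, 7, 8, 12, 13, 14, 11]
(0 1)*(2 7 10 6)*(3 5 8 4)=(0 1)(2 7 10 6)(3 5 8 4)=[1, 0, 7, 5, 3, 8, 2, 10, 4, 9, 6]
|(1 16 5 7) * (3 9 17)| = 12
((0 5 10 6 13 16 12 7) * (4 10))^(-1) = (0 7 12 16 13 6 10 4 5)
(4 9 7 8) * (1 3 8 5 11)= [0, 3, 2, 8, 9, 11, 6, 5, 4, 7, 10, 1]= (1 3 8 4 9 7 5 11)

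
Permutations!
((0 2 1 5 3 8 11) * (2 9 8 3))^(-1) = (0 11 8 9)(1 2 5) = ((0 9 8 11)(1 5 2))^(-1)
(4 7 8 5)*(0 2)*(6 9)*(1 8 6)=(0 2)(1 8 5 4 7 6 9)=[2, 8, 0, 3, 7, 4, 9, 6, 5, 1]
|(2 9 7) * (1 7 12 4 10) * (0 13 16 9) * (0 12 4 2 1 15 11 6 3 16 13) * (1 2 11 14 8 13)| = |(1 7 2 12 11 6 3 16 9 4 10 15 14 8 13)| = 15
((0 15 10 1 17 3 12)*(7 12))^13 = (0 3 10 12 17 15 7 1)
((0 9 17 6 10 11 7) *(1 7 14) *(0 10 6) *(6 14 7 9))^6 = ((0 6 14 1 9 17)(7 10 11))^6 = (17)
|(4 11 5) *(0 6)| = 6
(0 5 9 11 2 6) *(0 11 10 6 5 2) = [2, 1, 5, 3, 4, 9, 11, 7, 8, 10, 6, 0] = (0 2 5 9 10 6 11)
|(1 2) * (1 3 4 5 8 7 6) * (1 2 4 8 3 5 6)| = |(1 4 6 2 5 3 8 7)| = 8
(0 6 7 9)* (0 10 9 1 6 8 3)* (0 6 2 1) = [8, 2, 1, 6, 4, 5, 7, 0, 3, 10, 9] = (0 8 3 6 7)(1 2)(9 10)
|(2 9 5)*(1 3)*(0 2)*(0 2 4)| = |(0 4)(1 3)(2 9 5)| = 6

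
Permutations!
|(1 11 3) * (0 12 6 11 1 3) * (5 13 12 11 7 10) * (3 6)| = |(0 11)(3 6 7 10 5 13 12)| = 14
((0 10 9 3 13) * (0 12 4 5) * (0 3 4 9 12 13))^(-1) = (13)(0 3 5 4 9 12 10) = ((13)(0 10 12 9 4 5 3))^(-1)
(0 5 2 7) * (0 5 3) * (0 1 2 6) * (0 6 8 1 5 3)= (1 2 7 3 5 8)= [0, 2, 7, 5, 4, 8, 6, 3, 1]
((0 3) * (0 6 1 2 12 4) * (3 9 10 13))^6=((0 9 10 13 3 6 1 2 12 4))^6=(0 1 10 12 3)(2 13 4 6 9)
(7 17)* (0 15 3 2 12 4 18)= (0 15 3 2 12 4 18)(7 17)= [15, 1, 12, 2, 18, 5, 6, 17, 8, 9, 10, 11, 4, 13, 14, 3, 16, 7, 0]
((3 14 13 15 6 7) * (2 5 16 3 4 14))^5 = ((2 5 16 3)(4 14 13 15 6 7))^5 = (2 5 16 3)(4 7 6 15 13 14)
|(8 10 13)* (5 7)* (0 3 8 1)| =6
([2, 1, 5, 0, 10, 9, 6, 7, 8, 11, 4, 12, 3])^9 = [5, 1, 9, 2, 10, 11, 6, 7, 8, 12, 4, 3, 0]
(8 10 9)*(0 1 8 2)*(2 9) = (0 1 8 10 2) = [1, 8, 0, 3, 4, 5, 6, 7, 10, 9, 2]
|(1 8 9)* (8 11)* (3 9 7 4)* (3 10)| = |(1 11 8 7 4 10 3 9)| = 8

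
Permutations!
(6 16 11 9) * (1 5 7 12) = (1 5 7 12)(6 16 11 9) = [0, 5, 2, 3, 4, 7, 16, 12, 8, 6, 10, 9, 1, 13, 14, 15, 11]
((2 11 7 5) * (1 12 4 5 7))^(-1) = (1 11 2 5 4 12)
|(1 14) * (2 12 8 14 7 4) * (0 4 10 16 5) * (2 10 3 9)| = |(0 4 10 16 5)(1 7 3 9 2 12 8 14)| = 40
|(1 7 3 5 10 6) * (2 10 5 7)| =4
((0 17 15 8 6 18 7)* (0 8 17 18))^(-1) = ((0 18 7 8 6)(15 17))^(-1) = (0 6 8 7 18)(15 17)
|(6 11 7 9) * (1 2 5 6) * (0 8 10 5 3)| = 11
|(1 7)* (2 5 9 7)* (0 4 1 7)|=|(0 4 1 2 5 9)|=6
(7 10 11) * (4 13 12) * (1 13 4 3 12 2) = (1 13 2)(3 12)(7 10 11) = [0, 13, 1, 12, 4, 5, 6, 10, 8, 9, 11, 7, 3, 2]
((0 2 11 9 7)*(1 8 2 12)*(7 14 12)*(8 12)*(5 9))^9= (0 7)(1 12)(2 9)(5 8)(11 14)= ((0 7)(1 12)(2 11 5 9 14 8))^9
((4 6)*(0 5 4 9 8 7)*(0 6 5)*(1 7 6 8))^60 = ((1 7 8 6 9)(4 5))^60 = (9)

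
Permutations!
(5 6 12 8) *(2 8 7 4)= [0, 1, 8, 3, 2, 6, 12, 4, 5, 9, 10, 11, 7]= (2 8 5 6 12 7 4)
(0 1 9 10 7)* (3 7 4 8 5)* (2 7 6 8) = [1, 9, 7, 6, 2, 3, 8, 0, 5, 10, 4] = (0 1 9 10 4 2 7)(3 6 8 5)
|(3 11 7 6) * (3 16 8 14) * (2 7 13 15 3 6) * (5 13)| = 20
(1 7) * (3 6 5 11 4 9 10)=[0, 7, 2, 6, 9, 11, 5, 1, 8, 10, 3, 4]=(1 7)(3 6 5 11 4 9 10)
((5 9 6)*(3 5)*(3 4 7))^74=((3 5 9 6 4 7))^74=(3 9 4)(5 6 7)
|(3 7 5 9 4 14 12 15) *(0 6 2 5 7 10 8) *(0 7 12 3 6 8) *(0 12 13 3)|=14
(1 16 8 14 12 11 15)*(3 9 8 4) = (1 16 4 3 9 8 14 12 11 15) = [0, 16, 2, 9, 3, 5, 6, 7, 14, 8, 10, 15, 11, 13, 12, 1, 4]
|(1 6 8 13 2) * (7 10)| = 10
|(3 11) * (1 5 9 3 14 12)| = 7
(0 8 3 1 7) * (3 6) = (0 8 6 3 1 7) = [8, 7, 2, 1, 4, 5, 3, 0, 6]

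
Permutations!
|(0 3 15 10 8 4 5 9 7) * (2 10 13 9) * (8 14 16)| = 42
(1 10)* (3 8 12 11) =(1 10)(3 8 12 11) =[0, 10, 2, 8, 4, 5, 6, 7, 12, 9, 1, 3, 11]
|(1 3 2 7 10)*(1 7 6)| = 4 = |(1 3 2 6)(7 10)|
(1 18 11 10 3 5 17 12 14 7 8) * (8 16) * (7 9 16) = (1 18 11 10 3 5 17 12 14 9 16 8) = [0, 18, 2, 5, 4, 17, 6, 7, 1, 16, 3, 10, 14, 13, 9, 15, 8, 12, 11]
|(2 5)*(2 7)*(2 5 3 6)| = |(2 3 6)(5 7)| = 6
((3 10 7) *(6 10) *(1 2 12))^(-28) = (1 12 2)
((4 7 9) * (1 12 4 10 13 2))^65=(1 12 4 7 9 10 13 2)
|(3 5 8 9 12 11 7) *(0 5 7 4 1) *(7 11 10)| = 11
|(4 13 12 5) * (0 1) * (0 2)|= |(0 1 2)(4 13 12 5)|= 12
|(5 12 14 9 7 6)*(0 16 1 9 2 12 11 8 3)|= 30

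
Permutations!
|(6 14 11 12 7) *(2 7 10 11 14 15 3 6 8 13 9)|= |(2 7 8 13 9)(3 6 15)(10 11 12)|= 15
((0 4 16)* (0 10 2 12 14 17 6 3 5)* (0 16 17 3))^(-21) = (0 6 17 4) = ((0 4 17 6)(2 12 14 3 5 16 10))^(-21)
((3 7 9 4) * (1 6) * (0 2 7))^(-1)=((0 2 7 9 4 3)(1 6))^(-1)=(0 3 4 9 7 2)(1 6)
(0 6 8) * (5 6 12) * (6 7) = (0 12 5 7 6 8) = [12, 1, 2, 3, 4, 7, 8, 6, 0, 9, 10, 11, 5]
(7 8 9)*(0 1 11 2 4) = (0 1 11 2 4)(7 8 9) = [1, 11, 4, 3, 0, 5, 6, 8, 9, 7, 10, 2]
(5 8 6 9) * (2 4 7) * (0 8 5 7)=[8, 1, 4, 3, 0, 5, 9, 2, 6, 7]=(0 8 6 9 7 2 4)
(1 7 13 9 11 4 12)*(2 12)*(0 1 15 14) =[1, 7, 12, 3, 2, 5, 6, 13, 8, 11, 10, 4, 15, 9, 0, 14] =(0 1 7 13 9 11 4 2 12 15 14)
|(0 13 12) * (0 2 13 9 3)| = 3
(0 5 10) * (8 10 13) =(0 5 13 8 10) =[5, 1, 2, 3, 4, 13, 6, 7, 10, 9, 0, 11, 12, 8]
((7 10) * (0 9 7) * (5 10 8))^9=((0 9 7 8 5 10))^9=(0 8)(5 9)(7 10)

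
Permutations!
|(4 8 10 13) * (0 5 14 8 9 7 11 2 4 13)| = |(0 5 14 8 10)(2 4 9 7 11)| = 5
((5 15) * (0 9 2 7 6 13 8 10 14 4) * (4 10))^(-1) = (0 4 8 13 6 7 2 9)(5 15)(10 14)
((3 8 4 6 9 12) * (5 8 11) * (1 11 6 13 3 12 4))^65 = (13)(1 11 5 8)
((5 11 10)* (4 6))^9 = ((4 6)(5 11 10))^9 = (11)(4 6)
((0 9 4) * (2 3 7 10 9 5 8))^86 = ((0 5 8 2 3 7 10 9 4))^86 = (0 7 5 10 8 9 2 4 3)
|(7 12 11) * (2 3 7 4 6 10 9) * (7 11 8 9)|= 10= |(2 3 11 4 6 10 7 12 8 9)|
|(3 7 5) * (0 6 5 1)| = |(0 6 5 3 7 1)| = 6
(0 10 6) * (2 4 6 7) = (0 10 7 2 4 6) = [10, 1, 4, 3, 6, 5, 0, 2, 8, 9, 7]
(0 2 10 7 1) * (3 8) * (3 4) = (0 2 10 7 1)(3 8 4) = [2, 0, 10, 8, 3, 5, 6, 1, 4, 9, 7]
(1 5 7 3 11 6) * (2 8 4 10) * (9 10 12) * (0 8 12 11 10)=(0 8 4 11 6 1 5 7 3 10 2 12 9)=[8, 5, 12, 10, 11, 7, 1, 3, 4, 0, 2, 6, 9]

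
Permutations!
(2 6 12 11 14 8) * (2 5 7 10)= (2 6 12 11 14 8 5 7 10)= [0, 1, 6, 3, 4, 7, 12, 10, 5, 9, 2, 14, 11, 13, 8]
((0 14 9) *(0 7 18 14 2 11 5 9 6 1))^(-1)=((0 2 11 5 9 7 18 14 6 1))^(-1)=(0 1 6 14 18 7 9 5 11 2)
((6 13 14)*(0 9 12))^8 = (0 12 9)(6 14 13)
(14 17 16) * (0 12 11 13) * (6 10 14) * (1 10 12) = [1, 10, 2, 3, 4, 5, 12, 7, 8, 9, 14, 13, 11, 0, 17, 15, 6, 16] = (0 1 10 14 17 16 6 12 11 13)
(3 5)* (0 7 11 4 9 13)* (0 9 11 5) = [7, 1, 2, 0, 11, 3, 6, 5, 8, 13, 10, 4, 12, 9] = (0 7 5 3)(4 11)(9 13)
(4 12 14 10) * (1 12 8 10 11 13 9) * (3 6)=[0, 12, 2, 6, 8, 5, 3, 7, 10, 1, 4, 13, 14, 9, 11]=(1 12 14 11 13 9)(3 6)(4 8 10)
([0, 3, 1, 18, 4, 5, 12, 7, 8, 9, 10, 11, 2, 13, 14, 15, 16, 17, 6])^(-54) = (18)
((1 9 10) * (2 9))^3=(1 10 9 2)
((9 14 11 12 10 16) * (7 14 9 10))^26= (16)(7 11)(12 14)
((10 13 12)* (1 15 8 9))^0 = ((1 15 8 9)(10 13 12))^0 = (15)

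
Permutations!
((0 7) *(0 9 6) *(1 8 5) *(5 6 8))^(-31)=(0 6 8 9 7)(1 5)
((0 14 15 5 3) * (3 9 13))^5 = ((0 14 15 5 9 13 3))^5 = (0 13 5 14 3 9 15)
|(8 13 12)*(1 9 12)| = 5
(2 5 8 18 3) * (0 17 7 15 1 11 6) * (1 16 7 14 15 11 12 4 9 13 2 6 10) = [17, 12, 5, 6, 9, 8, 0, 11, 18, 13, 1, 10, 4, 2, 15, 16, 7, 14, 3] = (0 17 14 15 16 7 11 10 1 12 4 9 13 2 5 8 18 3 6)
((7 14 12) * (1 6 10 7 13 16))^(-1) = ((1 6 10 7 14 12 13 16))^(-1) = (1 16 13 12 14 7 10 6)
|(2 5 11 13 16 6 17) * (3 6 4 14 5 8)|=|(2 8 3 6 17)(4 14 5 11 13 16)|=30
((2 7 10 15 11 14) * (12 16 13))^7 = (2 7 10 15 11 14)(12 16 13)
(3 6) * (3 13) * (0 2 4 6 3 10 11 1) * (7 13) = [2, 0, 4, 3, 6, 5, 7, 13, 8, 9, 11, 1, 12, 10] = (0 2 4 6 7 13 10 11 1)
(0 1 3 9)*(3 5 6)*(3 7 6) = (0 1 5 3 9)(6 7) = [1, 5, 2, 9, 4, 3, 7, 6, 8, 0]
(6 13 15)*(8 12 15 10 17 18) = (6 13 10 17 18 8 12 15) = [0, 1, 2, 3, 4, 5, 13, 7, 12, 9, 17, 11, 15, 10, 14, 6, 16, 18, 8]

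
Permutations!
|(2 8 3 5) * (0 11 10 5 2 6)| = |(0 11 10 5 6)(2 8 3)| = 15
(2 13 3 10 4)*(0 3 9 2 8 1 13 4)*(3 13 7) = (0 13 9 2 4 8 1 7 3 10) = [13, 7, 4, 10, 8, 5, 6, 3, 1, 2, 0, 11, 12, 9]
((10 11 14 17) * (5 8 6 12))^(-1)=(5 12 6 8)(10 17 14 11)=((5 8 6 12)(10 11 14 17))^(-1)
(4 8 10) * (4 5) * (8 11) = (4 11 8 10 5) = [0, 1, 2, 3, 11, 4, 6, 7, 10, 9, 5, 8]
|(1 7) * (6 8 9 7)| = |(1 6 8 9 7)| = 5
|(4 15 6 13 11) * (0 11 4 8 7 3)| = |(0 11 8 7 3)(4 15 6 13)| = 20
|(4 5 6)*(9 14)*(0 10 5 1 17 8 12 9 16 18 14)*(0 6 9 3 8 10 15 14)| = |(0 15 14 16 18)(1 17 10 5 9 6 4)(3 8 12)| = 105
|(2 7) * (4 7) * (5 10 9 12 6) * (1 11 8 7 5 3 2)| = 8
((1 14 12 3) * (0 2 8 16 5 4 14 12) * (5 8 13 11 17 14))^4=((0 2 13 11 17 14)(1 12 3)(4 5)(8 16))^4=(0 17 13)(1 12 3)(2 14 11)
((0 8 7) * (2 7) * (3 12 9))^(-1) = ((0 8 2 7)(3 12 9))^(-1) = (0 7 2 8)(3 9 12)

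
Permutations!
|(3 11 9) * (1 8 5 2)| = 12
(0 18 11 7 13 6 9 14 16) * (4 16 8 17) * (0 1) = (0 18 11 7 13 6 9 14 8 17 4 16 1) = [18, 0, 2, 3, 16, 5, 9, 13, 17, 14, 10, 7, 12, 6, 8, 15, 1, 4, 11]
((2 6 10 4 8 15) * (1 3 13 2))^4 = (1 6 15 2 8 13 4 3 10) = ((1 3 13 2 6 10 4 8 15))^4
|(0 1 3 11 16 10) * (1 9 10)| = |(0 9 10)(1 3 11 16)| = 12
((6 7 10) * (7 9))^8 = ((6 9 7 10))^8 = (10)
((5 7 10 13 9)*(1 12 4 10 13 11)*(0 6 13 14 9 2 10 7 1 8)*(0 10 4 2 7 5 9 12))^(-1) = (0 1 5 4 2 12 14 7 13 6)(8 11 10)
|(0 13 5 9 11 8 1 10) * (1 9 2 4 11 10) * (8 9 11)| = 9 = |(0 13 5 2 4 8 11 9 10)|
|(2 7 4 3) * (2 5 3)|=6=|(2 7 4)(3 5)|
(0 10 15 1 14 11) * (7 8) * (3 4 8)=[10, 14, 2, 4, 8, 5, 6, 3, 7, 9, 15, 0, 12, 13, 11, 1]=(0 10 15 1 14 11)(3 4 8 7)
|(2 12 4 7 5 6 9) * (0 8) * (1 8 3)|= |(0 3 1 8)(2 12 4 7 5 6 9)|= 28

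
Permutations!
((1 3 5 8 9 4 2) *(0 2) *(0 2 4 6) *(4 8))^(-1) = (0 6 9 8)(1 2 4 5 3)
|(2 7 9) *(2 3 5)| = 5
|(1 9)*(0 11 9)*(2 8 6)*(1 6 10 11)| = |(0 1)(2 8 10 11 9 6)| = 6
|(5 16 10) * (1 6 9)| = 3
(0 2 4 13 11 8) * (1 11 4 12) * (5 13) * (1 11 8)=(0 2 12 11 1 8)(4 5 13)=[2, 8, 12, 3, 5, 13, 6, 7, 0, 9, 10, 1, 11, 4]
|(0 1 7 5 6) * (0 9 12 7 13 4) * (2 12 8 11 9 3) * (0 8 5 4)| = 30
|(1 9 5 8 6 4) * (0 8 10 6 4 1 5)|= 8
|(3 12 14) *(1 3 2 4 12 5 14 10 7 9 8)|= |(1 3 5 14 2 4 12 10 7 9 8)|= 11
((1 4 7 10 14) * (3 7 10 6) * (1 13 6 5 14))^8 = ((1 4 10)(3 7 5 14 13 6))^8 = (1 10 4)(3 5 13)(6 7 14)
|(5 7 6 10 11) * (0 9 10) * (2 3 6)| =|(0 9 10 11 5 7 2 3 6)| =9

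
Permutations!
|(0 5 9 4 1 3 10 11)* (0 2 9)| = 14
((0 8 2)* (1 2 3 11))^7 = ((0 8 3 11 1 2))^7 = (0 8 3 11 1 2)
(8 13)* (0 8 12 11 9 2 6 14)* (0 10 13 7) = (0 8 7)(2 6 14 10 13 12 11 9) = [8, 1, 6, 3, 4, 5, 14, 0, 7, 2, 13, 9, 11, 12, 10]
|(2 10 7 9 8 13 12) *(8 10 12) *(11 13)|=|(2 12)(7 9 10)(8 11 13)|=6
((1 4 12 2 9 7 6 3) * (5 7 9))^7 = (1 3 6 7 5 2 12 4)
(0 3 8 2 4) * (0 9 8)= (0 3)(2 4 9 8)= [3, 1, 4, 0, 9, 5, 6, 7, 2, 8]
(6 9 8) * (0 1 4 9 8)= (0 1 4 9)(6 8)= [1, 4, 2, 3, 9, 5, 8, 7, 6, 0]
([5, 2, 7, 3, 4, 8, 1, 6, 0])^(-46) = [8, 7, 6, 3, 4, 0, 2, 1, 5]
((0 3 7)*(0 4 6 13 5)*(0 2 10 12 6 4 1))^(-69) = (0 1 7 3)(2 6)(5 12)(10 13)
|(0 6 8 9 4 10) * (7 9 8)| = |(0 6 7 9 4 10)| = 6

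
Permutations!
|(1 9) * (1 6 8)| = 4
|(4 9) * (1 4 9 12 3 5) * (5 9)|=6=|(1 4 12 3 9 5)|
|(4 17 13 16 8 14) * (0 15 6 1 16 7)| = |(0 15 6 1 16 8 14 4 17 13 7)| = 11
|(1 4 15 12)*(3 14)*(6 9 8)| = 12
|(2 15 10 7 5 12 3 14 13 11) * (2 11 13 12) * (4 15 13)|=21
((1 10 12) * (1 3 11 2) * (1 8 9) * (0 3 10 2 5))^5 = (0 3 11 5)(1 2 8 9)(10 12)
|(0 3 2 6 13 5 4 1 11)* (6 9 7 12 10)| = 13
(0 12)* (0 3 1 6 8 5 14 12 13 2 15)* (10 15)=[13, 6, 10, 1, 4, 14, 8, 7, 5, 9, 15, 11, 3, 2, 12, 0]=(0 13 2 10 15)(1 6 8 5 14 12 3)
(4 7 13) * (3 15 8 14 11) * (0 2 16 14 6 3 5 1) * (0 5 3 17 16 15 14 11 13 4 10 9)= (0 2 15 8 6 17 16 11 3 14 13 10 9)(1 5)(4 7)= [2, 5, 15, 14, 7, 1, 17, 4, 6, 0, 9, 3, 12, 10, 13, 8, 11, 16]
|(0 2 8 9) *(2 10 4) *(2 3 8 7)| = 6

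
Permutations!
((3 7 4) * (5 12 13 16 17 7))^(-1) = ((3 5 12 13 16 17 7 4))^(-1) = (3 4 7 17 16 13 12 5)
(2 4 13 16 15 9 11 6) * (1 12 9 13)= (1 12 9 11 6 2 4)(13 16 15)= [0, 12, 4, 3, 1, 5, 2, 7, 8, 11, 10, 6, 9, 16, 14, 13, 15]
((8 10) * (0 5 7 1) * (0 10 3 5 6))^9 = (0 6)(1 3)(5 10)(7 8)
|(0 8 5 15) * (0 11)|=|(0 8 5 15 11)|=5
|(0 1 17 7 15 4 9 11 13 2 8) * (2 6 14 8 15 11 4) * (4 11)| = 22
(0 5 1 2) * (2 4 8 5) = (0 2)(1 4 8 5) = [2, 4, 0, 3, 8, 1, 6, 7, 5]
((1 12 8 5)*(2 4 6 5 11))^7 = ((1 12 8 11 2 4 6 5))^7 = (1 5 6 4 2 11 8 12)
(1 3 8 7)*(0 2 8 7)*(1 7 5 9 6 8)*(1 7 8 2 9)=(0 9 6 2 7 8)(1 3 5)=[9, 3, 7, 5, 4, 1, 2, 8, 0, 6]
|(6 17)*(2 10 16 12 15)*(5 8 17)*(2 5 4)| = |(2 10 16 12 15 5 8 17 6 4)| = 10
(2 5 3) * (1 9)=[0, 9, 5, 2, 4, 3, 6, 7, 8, 1]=(1 9)(2 5 3)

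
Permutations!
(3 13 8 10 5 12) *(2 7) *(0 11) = [11, 1, 7, 13, 4, 12, 6, 2, 10, 9, 5, 0, 3, 8] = (0 11)(2 7)(3 13 8 10 5 12)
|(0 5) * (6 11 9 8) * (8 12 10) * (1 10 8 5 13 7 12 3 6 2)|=|(0 13 7 12 8 2 1 10 5)(3 6 11 9)|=36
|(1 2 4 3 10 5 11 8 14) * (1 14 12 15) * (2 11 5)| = 20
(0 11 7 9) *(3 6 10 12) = (0 11 7 9)(3 6 10 12) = [11, 1, 2, 6, 4, 5, 10, 9, 8, 0, 12, 7, 3]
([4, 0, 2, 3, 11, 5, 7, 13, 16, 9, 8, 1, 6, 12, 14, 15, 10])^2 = [11, 4, 2, 3, 1, 5, 13, 12, 10, 9, 16, 0, 7, 6, 14, 15, 8]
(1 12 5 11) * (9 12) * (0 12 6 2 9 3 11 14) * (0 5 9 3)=(0 12 9 6 2 3 11 1)(5 14)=[12, 0, 3, 11, 4, 14, 2, 7, 8, 6, 10, 1, 9, 13, 5]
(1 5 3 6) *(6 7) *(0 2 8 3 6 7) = (0 2 8 3)(1 5 6) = [2, 5, 8, 0, 4, 6, 1, 7, 3]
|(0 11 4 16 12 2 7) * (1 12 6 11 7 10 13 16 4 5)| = |(0 7)(1 12 2 10 13 16 6 11 5)| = 18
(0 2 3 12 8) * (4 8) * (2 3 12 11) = (0 3 11 2 12 4 8) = [3, 1, 12, 11, 8, 5, 6, 7, 0, 9, 10, 2, 4]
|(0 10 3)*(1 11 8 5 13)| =|(0 10 3)(1 11 8 5 13)| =15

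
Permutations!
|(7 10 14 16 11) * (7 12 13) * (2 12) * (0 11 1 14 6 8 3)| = 30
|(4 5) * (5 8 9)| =|(4 8 9 5)| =4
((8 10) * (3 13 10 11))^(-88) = ((3 13 10 8 11))^(-88) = (3 10 11 13 8)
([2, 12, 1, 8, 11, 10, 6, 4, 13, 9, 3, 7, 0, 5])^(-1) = [12, 2, 0, 10, 7, 13, 6, 11, 3, 9, 5, 4, 1, 8]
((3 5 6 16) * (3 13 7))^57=(3 16)(5 13)(6 7)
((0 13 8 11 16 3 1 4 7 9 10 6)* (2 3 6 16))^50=((0 13 8 11 2 3 1 4 7 9 10 16 6))^50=(0 16 9 4 3 11 13 6 10 7 1 2 8)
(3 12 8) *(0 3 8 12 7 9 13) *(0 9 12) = (0 3 7 12)(9 13) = [3, 1, 2, 7, 4, 5, 6, 12, 8, 13, 10, 11, 0, 9]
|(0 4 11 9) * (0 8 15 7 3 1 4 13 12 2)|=|(0 13 12 2)(1 4 11 9 8 15 7 3)|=8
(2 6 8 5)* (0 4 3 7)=(0 4 3 7)(2 6 8 5)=[4, 1, 6, 7, 3, 2, 8, 0, 5]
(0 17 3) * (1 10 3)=(0 17 1 10 3)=[17, 10, 2, 0, 4, 5, 6, 7, 8, 9, 3, 11, 12, 13, 14, 15, 16, 1]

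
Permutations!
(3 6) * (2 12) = (2 12)(3 6) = [0, 1, 12, 6, 4, 5, 3, 7, 8, 9, 10, 11, 2]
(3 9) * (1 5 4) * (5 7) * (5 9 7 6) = (1 6 5 4)(3 7 9) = [0, 6, 2, 7, 1, 4, 5, 9, 8, 3]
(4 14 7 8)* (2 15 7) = (2 15 7 8 4 14) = [0, 1, 15, 3, 14, 5, 6, 8, 4, 9, 10, 11, 12, 13, 2, 7]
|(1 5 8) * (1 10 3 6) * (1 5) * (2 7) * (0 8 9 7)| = 9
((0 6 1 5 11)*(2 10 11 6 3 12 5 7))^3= (0 5 7 11 12 1 10 3 6 2)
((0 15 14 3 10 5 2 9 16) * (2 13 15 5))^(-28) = (0 13 14 10 9)(2 16 5 15 3)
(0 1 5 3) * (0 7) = (0 1 5 3 7) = [1, 5, 2, 7, 4, 3, 6, 0]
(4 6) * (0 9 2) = (0 9 2)(4 6) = [9, 1, 0, 3, 6, 5, 4, 7, 8, 2]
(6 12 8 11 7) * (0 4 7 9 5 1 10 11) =(0 4 7 6 12 8)(1 10 11 9 5) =[4, 10, 2, 3, 7, 1, 12, 6, 0, 5, 11, 9, 8]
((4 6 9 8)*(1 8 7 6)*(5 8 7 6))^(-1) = ((1 7 5 8 4)(6 9))^(-1) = (1 4 8 5 7)(6 9)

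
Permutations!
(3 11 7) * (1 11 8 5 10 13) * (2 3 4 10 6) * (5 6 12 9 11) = (1 5 12 9 11 7 4 10 13)(2 3 8 6) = [0, 5, 3, 8, 10, 12, 2, 4, 6, 11, 13, 7, 9, 1]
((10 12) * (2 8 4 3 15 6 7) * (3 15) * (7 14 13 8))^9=(2 7)(4 14)(6 8)(10 12)(13 15)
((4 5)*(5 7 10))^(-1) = (4 5 10 7)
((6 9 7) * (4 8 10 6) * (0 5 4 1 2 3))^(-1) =(0 3 2 1 7 9 6 10 8 4 5)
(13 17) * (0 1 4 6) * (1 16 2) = [16, 4, 1, 3, 6, 5, 0, 7, 8, 9, 10, 11, 12, 17, 14, 15, 2, 13] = (0 16 2 1 4 6)(13 17)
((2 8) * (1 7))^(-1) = (1 7)(2 8)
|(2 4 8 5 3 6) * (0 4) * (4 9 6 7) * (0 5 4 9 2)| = 14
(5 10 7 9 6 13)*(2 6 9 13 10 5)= (2 6 10 7 13)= [0, 1, 6, 3, 4, 5, 10, 13, 8, 9, 7, 11, 12, 2]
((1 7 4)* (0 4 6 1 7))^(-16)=(0 1 6 7 4)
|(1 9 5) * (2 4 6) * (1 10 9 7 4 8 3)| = 21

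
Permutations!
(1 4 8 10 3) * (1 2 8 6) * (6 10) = (1 4 10 3 2 8 6) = [0, 4, 8, 2, 10, 5, 1, 7, 6, 9, 3]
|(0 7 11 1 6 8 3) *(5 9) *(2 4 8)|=18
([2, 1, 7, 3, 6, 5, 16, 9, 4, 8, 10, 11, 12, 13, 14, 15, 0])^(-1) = (0 16 6 4 8 9 7 2)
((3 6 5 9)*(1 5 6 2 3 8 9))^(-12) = ((1 5)(2 3)(8 9))^(-12) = (9)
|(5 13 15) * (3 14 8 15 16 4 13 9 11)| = 21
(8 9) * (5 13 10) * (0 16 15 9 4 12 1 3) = (0 16 15 9 8 4 12 1 3)(5 13 10) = [16, 3, 2, 0, 12, 13, 6, 7, 4, 8, 5, 11, 1, 10, 14, 9, 15]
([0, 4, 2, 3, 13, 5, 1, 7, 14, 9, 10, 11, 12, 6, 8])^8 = [0, 1, 2, 3, 4, 5, 6, 7, 8, 9, 10, 11, 12, 13, 14]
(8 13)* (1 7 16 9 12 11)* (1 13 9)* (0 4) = (0 4)(1 7 16)(8 9 12 11 13) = [4, 7, 2, 3, 0, 5, 6, 16, 9, 12, 10, 13, 11, 8, 14, 15, 1]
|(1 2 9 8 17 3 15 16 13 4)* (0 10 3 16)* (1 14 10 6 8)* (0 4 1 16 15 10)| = 70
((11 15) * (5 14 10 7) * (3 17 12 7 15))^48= ((3 17 12 7 5 14 10 15 11))^48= (3 7 10)(5 15 17)(11 12 14)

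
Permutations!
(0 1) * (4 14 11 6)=(0 1)(4 14 11 6)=[1, 0, 2, 3, 14, 5, 4, 7, 8, 9, 10, 6, 12, 13, 11]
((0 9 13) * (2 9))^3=(0 13 9 2)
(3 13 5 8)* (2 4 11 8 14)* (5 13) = (2 4 11 8 3 5 14) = [0, 1, 4, 5, 11, 14, 6, 7, 3, 9, 10, 8, 12, 13, 2]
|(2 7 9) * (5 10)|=|(2 7 9)(5 10)|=6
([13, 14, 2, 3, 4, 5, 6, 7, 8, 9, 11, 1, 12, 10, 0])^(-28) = (0 10 1)(11 14 13)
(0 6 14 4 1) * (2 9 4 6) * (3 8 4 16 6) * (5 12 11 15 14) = (0 2 9 16 6 5 12 11 15 14 3 8 4 1) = [2, 0, 9, 8, 1, 12, 5, 7, 4, 16, 10, 15, 11, 13, 3, 14, 6]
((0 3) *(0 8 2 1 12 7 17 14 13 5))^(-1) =((0 3 8 2 1 12 7 17 14 13 5))^(-1) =(0 5 13 14 17 7 12 1 2 8 3)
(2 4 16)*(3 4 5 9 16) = (2 5 9 16)(3 4) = [0, 1, 5, 4, 3, 9, 6, 7, 8, 16, 10, 11, 12, 13, 14, 15, 2]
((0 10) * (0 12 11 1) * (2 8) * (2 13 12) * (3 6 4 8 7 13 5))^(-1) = (0 1 11 12 13 7 2 10)(3 5 8 4 6)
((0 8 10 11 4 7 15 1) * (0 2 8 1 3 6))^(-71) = ((0 1 2 8 10 11 4 7 15 3 6))^(-71) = (0 4 1 7 2 15 8 3 10 6 11)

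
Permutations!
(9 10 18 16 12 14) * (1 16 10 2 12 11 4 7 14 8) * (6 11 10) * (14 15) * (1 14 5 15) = (1 16 10 18 6 11 4 7)(2 12 8 14 9)(5 15) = [0, 16, 12, 3, 7, 15, 11, 1, 14, 2, 18, 4, 8, 13, 9, 5, 10, 17, 6]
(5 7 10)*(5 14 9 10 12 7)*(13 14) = (7 12)(9 10 13 14) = [0, 1, 2, 3, 4, 5, 6, 12, 8, 10, 13, 11, 7, 14, 9]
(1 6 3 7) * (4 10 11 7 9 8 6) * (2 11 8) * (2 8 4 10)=(1 10 4 2 11 7)(3 9 8 6)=[0, 10, 11, 9, 2, 5, 3, 1, 6, 8, 4, 7]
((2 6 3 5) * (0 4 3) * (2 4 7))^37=(0 7 2 6)(3 5 4)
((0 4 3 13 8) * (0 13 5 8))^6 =(13)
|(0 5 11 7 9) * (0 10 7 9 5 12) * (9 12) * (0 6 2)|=9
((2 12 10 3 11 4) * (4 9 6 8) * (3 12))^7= (10 12)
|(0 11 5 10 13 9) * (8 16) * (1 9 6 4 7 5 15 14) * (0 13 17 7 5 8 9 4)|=15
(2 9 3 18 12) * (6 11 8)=(2 9 3 18 12)(6 11 8)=[0, 1, 9, 18, 4, 5, 11, 7, 6, 3, 10, 8, 2, 13, 14, 15, 16, 17, 12]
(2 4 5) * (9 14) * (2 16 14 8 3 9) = (2 4 5 16 14)(3 9 8) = [0, 1, 4, 9, 5, 16, 6, 7, 3, 8, 10, 11, 12, 13, 2, 15, 14]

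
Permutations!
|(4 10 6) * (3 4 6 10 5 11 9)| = 5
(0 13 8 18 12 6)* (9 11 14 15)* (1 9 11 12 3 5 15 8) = (0 13 1 9 12 6)(3 5 15 11 14 8 18) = [13, 9, 2, 5, 4, 15, 0, 7, 18, 12, 10, 14, 6, 1, 8, 11, 16, 17, 3]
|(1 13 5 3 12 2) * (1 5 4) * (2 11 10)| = |(1 13 4)(2 5 3 12 11 10)| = 6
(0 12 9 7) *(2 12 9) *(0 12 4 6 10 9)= (2 4 6 10 9 7 12)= [0, 1, 4, 3, 6, 5, 10, 12, 8, 7, 9, 11, 2]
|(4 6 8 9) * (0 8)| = 5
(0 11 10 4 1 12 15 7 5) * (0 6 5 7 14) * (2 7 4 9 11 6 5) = (0 6 2 7 4 1 12 15 14)(9 11 10) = [6, 12, 7, 3, 1, 5, 2, 4, 8, 11, 9, 10, 15, 13, 0, 14]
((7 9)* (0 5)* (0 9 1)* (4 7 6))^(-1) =(0 1 7 4 6 9 5)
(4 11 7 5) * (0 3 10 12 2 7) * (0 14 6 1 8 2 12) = [3, 8, 7, 10, 11, 4, 1, 5, 2, 9, 0, 14, 12, 13, 6] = (0 3 10)(1 8 2 7 5 4 11 14 6)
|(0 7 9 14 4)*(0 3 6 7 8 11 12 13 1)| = 6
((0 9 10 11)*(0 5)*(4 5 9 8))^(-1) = (0 5 4 8)(9 11 10)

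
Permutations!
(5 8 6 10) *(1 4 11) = [0, 4, 2, 3, 11, 8, 10, 7, 6, 9, 5, 1] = (1 4 11)(5 8 6 10)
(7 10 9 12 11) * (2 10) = (2 10 9 12 11 7) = [0, 1, 10, 3, 4, 5, 6, 2, 8, 12, 9, 7, 11]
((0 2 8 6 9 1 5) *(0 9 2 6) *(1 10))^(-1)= (0 8 2 6)(1 10 9 5)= ((0 6 2 8)(1 5 9 10))^(-1)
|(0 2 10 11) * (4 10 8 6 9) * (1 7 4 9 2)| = 6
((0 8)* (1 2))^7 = (0 8)(1 2)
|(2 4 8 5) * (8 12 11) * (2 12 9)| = |(2 4 9)(5 12 11 8)| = 12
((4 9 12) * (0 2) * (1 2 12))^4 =((0 12 4 9 1 2))^4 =(0 1 4)(2 9 12)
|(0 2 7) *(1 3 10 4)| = 12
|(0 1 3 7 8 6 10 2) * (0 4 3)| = 14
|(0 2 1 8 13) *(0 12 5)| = |(0 2 1 8 13 12 5)| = 7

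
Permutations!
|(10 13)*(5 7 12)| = |(5 7 12)(10 13)| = 6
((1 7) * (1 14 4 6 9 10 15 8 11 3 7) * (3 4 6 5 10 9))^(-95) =((3 7 14 6)(4 5 10 15 8 11))^(-95) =(3 7 14 6)(4 5 10 15 8 11)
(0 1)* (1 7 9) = (0 7 9 1) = [7, 0, 2, 3, 4, 5, 6, 9, 8, 1]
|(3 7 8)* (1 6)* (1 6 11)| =6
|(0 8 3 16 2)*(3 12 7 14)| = |(0 8 12 7 14 3 16 2)| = 8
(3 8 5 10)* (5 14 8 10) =(3 10)(8 14) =[0, 1, 2, 10, 4, 5, 6, 7, 14, 9, 3, 11, 12, 13, 8]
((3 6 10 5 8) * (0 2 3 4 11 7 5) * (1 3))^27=((0 2 1 3 6 10)(4 11 7 5 8))^27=(0 3)(1 10)(2 6)(4 7 8 11 5)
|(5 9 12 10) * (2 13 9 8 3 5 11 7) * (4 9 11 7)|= |(2 13 11 4 9 12 10 7)(3 5 8)|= 24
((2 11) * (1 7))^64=((1 7)(2 11))^64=(11)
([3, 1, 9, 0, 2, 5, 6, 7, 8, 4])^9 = (9)(0 3)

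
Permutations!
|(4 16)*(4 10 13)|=|(4 16 10 13)|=4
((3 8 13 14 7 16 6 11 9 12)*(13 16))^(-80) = (3 11 8 9 16 12 6)(7 13 14)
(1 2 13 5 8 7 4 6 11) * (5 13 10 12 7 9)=(13)(1 2 10 12 7 4 6 11)(5 8 9)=[0, 2, 10, 3, 6, 8, 11, 4, 9, 5, 12, 1, 7, 13]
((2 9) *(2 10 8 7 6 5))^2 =((2 9 10 8 7 6 5))^2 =(2 10 7 5 9 8 6)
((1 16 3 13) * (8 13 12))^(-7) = ((1 16 3 12 8 13))^(-7) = (1 13 8 12 3 16)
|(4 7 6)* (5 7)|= 4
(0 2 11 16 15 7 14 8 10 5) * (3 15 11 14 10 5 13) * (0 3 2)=(2 14 8 5 3 15 7 10 13)(11 16)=[0, 1, 14, 15, 4, 3, 6, 10, 5, 9, 13, 16, 12, 2, 8, 7, 11]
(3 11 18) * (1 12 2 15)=(1 12 2 15)(3 11 18)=[0, 12, 15, 11, 4, 5, 6, 7, 8, 9, 10, 18, 2, 13, 14, 1, 16, 17, 3]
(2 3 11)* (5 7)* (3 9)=(2 9 3 11)(5 7)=[0, 1, 9, 11, 4, 7, 6, 5, 8, 3, 10, 2]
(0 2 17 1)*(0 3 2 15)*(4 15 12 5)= (0 12 5 4 15)(1 3 2 17)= [12, 3, 17, 2, 15, 4, 6, 7, 8, 9, 10, 11, 5, 13, 14, 0, 16, 1]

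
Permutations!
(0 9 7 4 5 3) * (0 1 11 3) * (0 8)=[9, 11, 2, 1, 5, 8, 6, 4, 0, 7, 10, 3]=(0 9 7 4 5 8)(1 11 3)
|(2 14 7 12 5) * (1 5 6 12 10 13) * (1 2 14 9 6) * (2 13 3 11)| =|(1 5 14 7 10 3 11 2 9 6 12)| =11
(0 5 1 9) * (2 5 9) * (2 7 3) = (0 9)(1 7 3 2 5) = [9, 7, 5, 2, 4, 1, 6, 3, 8, 0]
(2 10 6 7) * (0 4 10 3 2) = [4, 1, 3, 2, 10, 5, 7, 0, 8, 9, 6] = (0 4 10 6 7)(2 3)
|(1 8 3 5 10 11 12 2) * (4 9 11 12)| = 21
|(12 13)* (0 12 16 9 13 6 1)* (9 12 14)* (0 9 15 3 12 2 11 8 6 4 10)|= 56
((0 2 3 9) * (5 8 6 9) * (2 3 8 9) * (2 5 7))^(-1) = ((0 3 7 2 8 6 5 9))^(-1) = (0 9 5 6 8 2 7 3)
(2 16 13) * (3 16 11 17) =(2 11 17 3 16 13) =[0, 1, 11, 16, 4, 5, 6, 7, 8, 9, 10, 17, 12, 2, 14, 15, 13, 3]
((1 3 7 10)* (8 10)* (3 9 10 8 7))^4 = (1 9 10)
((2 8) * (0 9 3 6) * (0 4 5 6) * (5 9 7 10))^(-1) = ((0 7 10 5 6 4 9 3)(2 8))^(-1) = (0 3 9 4 6 5 10 7)(2 8)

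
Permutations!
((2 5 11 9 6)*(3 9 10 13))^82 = ((2 5 11 10 13 3 9 6))^82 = (2 11 13 9)(3 6 5 10)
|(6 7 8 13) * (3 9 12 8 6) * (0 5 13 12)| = 10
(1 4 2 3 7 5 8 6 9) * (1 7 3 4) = (2 4)(5 8 6 9 7) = [0, 1, 4, 3, 2, 8, 9, 5, 6, 7]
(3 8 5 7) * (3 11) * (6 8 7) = (3 7 11)(5 6 8) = [0, 1, 2, 7, 4, 6, 8, 11, 5, 9, 10, 3]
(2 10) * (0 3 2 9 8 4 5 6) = (0 3 2 10 9 8 4 5 6) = [3, 1, 10, 2, 5, 6, 0, 7, 4, 8, 9]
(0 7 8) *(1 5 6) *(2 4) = [7, 5, 4, 3, 2, 6, 1, 8, 0] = (0 7 8)(1 5 6)(2 4)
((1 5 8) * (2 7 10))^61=((1 5 8)(2 7 10))^61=(1 5 8)(2 7 10)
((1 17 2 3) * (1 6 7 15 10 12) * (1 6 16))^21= ((1 17 2 3 16)(6 7 15 10 12))^21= (1 17 2 3 16)(6 7 15 10 12)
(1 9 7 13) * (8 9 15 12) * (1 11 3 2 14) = (1 15 12 8 9 7 13 11 3 2 14) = [0, 15, 14, 2, 4, 5, 6, 13, 9, 7, 10, 3, 8, 11, 1, 12]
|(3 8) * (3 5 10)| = |(3 8 5 10)| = 4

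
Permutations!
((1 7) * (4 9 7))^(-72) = ((1 4 9 7))^(-72) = (9)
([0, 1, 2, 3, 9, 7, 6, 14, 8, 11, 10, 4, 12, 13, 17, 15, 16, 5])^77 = (4 11 9)(5 7 14 17)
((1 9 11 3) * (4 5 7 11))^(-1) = ((1 9 4 5 7 11 3))^(-1) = (1 3 11 7 5 4 9)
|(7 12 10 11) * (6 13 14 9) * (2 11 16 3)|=28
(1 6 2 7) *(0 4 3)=[4, 6, 7, 0, 3, 5, 2, 1]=(0 4 3)(1 6 2 7)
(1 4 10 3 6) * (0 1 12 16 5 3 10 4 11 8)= (0 1 11 8)(3 6 12 16 5)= [1, 11, 2, 6, 4, 3, 12, 7, 0, 9, 10, 8, 16, 13, 14, 15, 5]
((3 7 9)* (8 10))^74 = (10)(3 9 7)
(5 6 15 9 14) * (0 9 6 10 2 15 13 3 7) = (0 9 14 5 10 2 15 6 13 3 7) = [9, 1, 15, 7, 4, 10, 13, 0, 8, 14, 2, 11, 12, 3, 5, 6]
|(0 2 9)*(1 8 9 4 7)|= |(0 2 4 7 1 8 9)|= 7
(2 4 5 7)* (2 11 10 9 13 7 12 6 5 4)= (5 12 6)(7 11 10 9 13)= [0, 1, 2, 3, 4, 12, 5, 11, 8, 13, 9, 10, 6, 7]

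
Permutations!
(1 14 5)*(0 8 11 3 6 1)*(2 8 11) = (0 11 3 6 1 14 5)(2 8) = [11, 14, 8, 6, 4, 0, 1, 7, 2, 9, 10, 3, 12, 13, 5]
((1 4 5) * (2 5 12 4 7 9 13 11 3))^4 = (1 11)(2 9)(3 7)(5 13) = ((1 7 9 13 11 3 2 5)(4 12))^4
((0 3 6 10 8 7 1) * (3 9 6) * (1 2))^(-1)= (0 1 2 7 8 10 6 9)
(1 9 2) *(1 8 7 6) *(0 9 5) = (0 9 2 8 7 6 1 5) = [9, 5, 8, 3, 4, 0, 1, 6, 7, 2]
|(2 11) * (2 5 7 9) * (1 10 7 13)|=8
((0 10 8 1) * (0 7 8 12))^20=((0 10 12)(1 7 8))^20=(0 12 10)(1 8 7)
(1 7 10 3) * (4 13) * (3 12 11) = (1 7 10 12 11 3)(4 13) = [0, 7, 2, 1, 13, 5, 6, 10, 8, 9, 12, 3, 11, 4]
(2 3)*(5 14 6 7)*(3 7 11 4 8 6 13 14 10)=(2 7 5 10 3)(4 8 6 11)(13 14)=[0, 1, 7, 2, 8, 10, 11, 5, 6, 9, 3, 4, 12, 14, 13]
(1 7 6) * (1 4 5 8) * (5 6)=(1 7 5 8)(4 6)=[0, 7, 2, 3, 6, 8, 4, 5, 1]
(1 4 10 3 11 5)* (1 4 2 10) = [0, 2, 10, 11, 1, 4, 6, 7, 8, 9, 3, 5] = (1 2 10 3 11 5 4)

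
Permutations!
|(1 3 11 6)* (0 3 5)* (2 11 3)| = 6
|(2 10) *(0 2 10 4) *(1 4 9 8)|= |(10)(0 2 9 8 1 4)|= 6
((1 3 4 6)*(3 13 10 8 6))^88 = ((1 13 10 8 6)(3 4))^88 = (1 8 13 6 10)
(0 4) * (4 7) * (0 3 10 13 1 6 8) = (0 7 4 3 10 13 1 6 8) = [7, 6, 2, 10, 3, 5, 8, 4, 0, 9, 13, 11, 12, 1]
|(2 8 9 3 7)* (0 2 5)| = |(0 2 8 9 3 7 5)| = 7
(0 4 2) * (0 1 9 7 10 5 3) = [4, 9, 1, 0, 2, 3, 6, 10, 8, 7, 5] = (0 4 2 1 9 7 10 5 3)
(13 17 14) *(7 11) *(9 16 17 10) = (7 11)(9 16 17 14 13 10) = [0, 1, 2, 3, 4, 5, 6, 11, 8, 16, 9, 7, 12, 10, 13, 15, 17, 14]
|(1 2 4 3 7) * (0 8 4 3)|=12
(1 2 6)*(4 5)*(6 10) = (1 2 10 6)(4 5) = [0, 2, 10, 3, 5, 4, 1, 7, 8, 9, 6]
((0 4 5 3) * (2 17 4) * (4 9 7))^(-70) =(0 17 7 5)(2 9 4 3)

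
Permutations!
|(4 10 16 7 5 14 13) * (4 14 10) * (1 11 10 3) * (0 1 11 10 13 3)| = 12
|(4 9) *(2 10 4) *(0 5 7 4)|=7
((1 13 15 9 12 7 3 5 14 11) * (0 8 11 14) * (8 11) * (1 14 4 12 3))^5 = (0 7 3 4 15 11 1 5 12 9 14 13)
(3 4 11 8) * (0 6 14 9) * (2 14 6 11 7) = (0 11 8 3 4 7 2 14 9) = [11, 1, 14, 4, 7, 5, 6, 2, 3, 0, 10, 8, 12, 13, 9]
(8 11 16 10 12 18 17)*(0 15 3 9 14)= [15, 1, 2, 9, 4, 5, 6, 7, 11, 14, 12, 16, 18, 13, 0, 3, 10, 8, 17]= (0 15 3 9 14)(8 11 16 10 12 18 17)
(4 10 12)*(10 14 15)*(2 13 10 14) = [0, 1, 13, 3, 2, 5, 6, 7, 8, 9, 12, 11, 4, 10, 15, 14] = (2 13 10 12 4)(14 15)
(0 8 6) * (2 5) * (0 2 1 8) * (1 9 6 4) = (1 8 4)(2 5 9 6) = [0, 8, 5, 3, 1, 9, 2, 7, 4, 6]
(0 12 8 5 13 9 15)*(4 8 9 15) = (0 12 9 4 8 5 13 15) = [12, 1, 2, 3, 8, 13, 6, 7, 5, 4, 10, 11, 9, 15, 14, 0]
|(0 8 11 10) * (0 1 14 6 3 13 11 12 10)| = |(0 8 12 10 1 14 6 3 13 11)| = 10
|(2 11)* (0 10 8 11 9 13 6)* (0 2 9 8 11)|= 8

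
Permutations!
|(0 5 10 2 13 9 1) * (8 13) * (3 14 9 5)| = |(0 3 14 9 1)(2 8 13 5 10)| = 5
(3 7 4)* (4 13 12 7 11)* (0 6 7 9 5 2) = (0 6 7 13 12 9 5 2)(3 11 4) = [6, 1, 0, 11, 3, 2, 7, 13, 8, 5, 10, 4, 9, 12]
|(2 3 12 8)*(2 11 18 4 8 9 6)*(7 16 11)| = |(2 3 12 9 6)(4 8 7 16 11 18)| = 30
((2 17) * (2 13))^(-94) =(2 13 17)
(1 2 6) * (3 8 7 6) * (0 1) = [1, 2, 3, 8, 4, 5, 0, 6, 7] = (0 1 2 3 8 7 6)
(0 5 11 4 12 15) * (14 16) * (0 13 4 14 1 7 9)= [5, 7, 2, 3, 12, 11, 6, 9, 8, 0, 10, 14, 15, 4, 16, 13, 1]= (0 5 11 14 16 1 7 9)(4 12 15 13)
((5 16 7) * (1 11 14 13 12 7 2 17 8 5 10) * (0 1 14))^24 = ((0 1 11)(2 17 8 5 16)(7 10 14 13 12))^24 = (2 16 5 8 17)(7 12 13 14 10)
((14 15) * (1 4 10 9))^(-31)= ((1 4 10 9)(14 15))^(-31)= (1 4 10 9)(14 15)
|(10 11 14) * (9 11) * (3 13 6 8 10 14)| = 7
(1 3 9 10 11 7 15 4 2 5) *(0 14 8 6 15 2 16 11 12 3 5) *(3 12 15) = (0 14 8 6 3 9 10 15 4 16 11 7 2)(1 5) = [14, 5, 0, 9, 16, 1, 3, 2, 6, 10, 15, 7, 12, 13, 8, 4, 11]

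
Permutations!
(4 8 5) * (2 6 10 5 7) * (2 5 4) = (2 6 10 4 8 7 5) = [0, 1, 6, 3, 8, 2, 10, 5, 7, 9, 4]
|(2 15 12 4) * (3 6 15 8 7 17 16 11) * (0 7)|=12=|(0 7 17 16 11 3 6 15 12 4 2 8)|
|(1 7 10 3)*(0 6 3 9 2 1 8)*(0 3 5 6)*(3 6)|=20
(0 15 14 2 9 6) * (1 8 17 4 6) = (0 15 14 2 9 1 8 17 4 6) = [15, 8, 9, 3, 6, 5, 0, 7, 17, 1, 10, 11, 12, 13, 2, 14, 16, 4]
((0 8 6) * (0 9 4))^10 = (9)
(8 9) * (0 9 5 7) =(0 9 8 5 7) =[9, 1, 2, 3, 4, 7, 6, 0, 5, 8]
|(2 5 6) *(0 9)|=6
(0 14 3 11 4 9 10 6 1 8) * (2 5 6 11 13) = (0 14 3 13 2 5 6 1 8)(4 9 10 11) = [14, 8, 5, 13, 9, 6, 1, 7, 0, 10, 11, 4, 12, 2, 3]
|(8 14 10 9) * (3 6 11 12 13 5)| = |(3 6 11 12 13 5)(8 14 10 9)| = 12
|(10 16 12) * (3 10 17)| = 5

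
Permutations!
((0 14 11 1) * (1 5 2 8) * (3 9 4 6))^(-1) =((0 14 11 5 2 8 1)(3 9 4 6))^(-1) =(0 1 8 2 5 11 14)(3 6 4 9)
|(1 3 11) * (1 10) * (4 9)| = |(1 3 11 10)(4 9)| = 4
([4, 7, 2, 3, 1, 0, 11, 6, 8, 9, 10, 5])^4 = (0 6 4 11 1 5 7)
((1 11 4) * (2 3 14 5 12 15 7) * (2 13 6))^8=((1 11 4)(2 3 14 5 12 15 7 13 6))^8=(1 4 11)(2 6 13 7 15 12 5 14 3)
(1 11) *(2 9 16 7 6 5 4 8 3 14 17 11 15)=(1 15 2 9 16 7 6 5 4 8 3 14 17 11)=[0, 15, 9, 14, 8, 4, 5, 6, 3, 16, 10, 1, 12, 13, 17, 2, 7, 11]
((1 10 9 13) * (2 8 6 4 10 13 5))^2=((1 13)(2 8 6 4 10 9 5))^2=(13)(2 6 10 5 8 4 9)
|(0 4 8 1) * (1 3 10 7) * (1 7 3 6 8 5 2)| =10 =|(0 4 5 2 1)(3 10)(6 8)|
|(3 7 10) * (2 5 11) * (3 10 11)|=5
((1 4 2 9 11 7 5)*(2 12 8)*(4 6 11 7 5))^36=((1 6 11 5)(2 9 7 4 12 8))^36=(12)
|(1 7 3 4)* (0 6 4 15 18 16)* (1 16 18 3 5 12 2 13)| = |(18)(0 6 4 16)(1 7 5 12 2 13)(3 15)| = 12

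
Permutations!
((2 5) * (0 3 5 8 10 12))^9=(0 5 8 12 3 2 10)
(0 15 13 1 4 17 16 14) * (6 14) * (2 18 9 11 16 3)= (0 15 13 1 4 17 3 2 18 9 11 16 6 14)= [15, 4, 18, 2, 17, 5, 14, 7, 8, 11, 10, 16, 12, 1, 0, 13, 6, 3, 9]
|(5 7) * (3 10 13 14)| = |(3 10 13 14)(5 7)| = 4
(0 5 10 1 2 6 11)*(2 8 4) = (0 5 10 1 8 4 2 6 11) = [5, 8, 6, 3, 2, 10, 11, 7, 4, 9, 1, 0]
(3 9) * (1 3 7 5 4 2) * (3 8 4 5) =(1 8 4 2)(3 9 7) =[0, 8, 1, 9, 2, 5, 6, 3, 4, 7]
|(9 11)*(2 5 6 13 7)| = |(2 5 6 13 7)(9 11)| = 10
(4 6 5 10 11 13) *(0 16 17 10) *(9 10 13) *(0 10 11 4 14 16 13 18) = [13, 1, 2, 3, 6, 10, 5, 7, 8, 11, 4, 9, 12, 14, 16, 15, 17, 18, 0] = (0 13 14 16 17 18)(4 6 5 10)(9 11)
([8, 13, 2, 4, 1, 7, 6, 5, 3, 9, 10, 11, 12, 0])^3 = (0 4)(1 8)(3 13)(5 7)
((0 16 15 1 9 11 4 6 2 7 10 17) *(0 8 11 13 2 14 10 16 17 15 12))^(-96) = (17)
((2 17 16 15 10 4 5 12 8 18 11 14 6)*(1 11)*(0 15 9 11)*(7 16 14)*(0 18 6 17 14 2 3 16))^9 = ((0 15 10 4 5 12 8 6 3 16 9 11 7)(1 18)(2 14 17))^9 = (0 16 12 15 9 8 10 11 6 4 7 3 5)(1 18)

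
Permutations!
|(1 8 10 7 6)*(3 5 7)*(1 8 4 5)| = 8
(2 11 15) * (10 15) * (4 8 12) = [0, 1, 11, 3, 8, 5, 6, 7, 12, 9, 15, 10, 4, 13, 14, 2] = (2 11 10 15)(4 8 12)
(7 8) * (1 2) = (1 2)(7 8) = [0, 2, 1, 3, 4, 5, 6, 8, 7]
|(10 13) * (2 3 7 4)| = 4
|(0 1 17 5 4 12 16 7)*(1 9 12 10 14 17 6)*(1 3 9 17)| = |(0 17 5 4 10 14 1 6 3 9 12 16 7)| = 13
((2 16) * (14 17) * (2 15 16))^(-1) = (14 17)(15 16)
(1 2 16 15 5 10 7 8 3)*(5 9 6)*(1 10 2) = (2 16 15 9 6 5)(3 10 7 8) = [0, 1, 16, 10, 4, 2, 5, 8, 3, 6, 7, 11, 12, 13, 14, 9, 15]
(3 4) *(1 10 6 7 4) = (1 10 6 7 4 3) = [0, 10, 2, 1, 3, 5, 7, 4, 8, 9, 6]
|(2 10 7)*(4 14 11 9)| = |(2 10 7)(4 14 11 9)| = 12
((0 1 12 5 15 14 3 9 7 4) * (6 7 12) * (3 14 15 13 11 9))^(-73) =((15)(0 1 6 7 4)(5 13 11 9 12))^(-73) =(15)(0 6 4 1 7)(5 11 12 13 9)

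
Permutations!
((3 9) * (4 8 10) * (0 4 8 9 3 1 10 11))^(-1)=((0 4 9 1 10 8 11))^(-1)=(0 11 8 10 1 9 4)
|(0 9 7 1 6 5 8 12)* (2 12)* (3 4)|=|(0 9 7 1 6 5 8 2 12)(3 4)|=18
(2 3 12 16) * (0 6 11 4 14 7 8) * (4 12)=[6, 1, 3, 4, 14, 5, 11, 8, 0, 9, 10, 12, 16, 13, 7, 15, 2]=(0 6 11 12 16 2 3 4 14 7 8)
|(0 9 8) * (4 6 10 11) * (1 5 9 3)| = 12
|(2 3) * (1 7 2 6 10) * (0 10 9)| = 8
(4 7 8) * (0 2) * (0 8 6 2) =(2 8 4 7 6) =[0, 1, 8, 3, 7, 5, 2, 6, 4]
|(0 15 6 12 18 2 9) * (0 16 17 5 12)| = |(0 15 6)(2 9 16 17 5 12 18)| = 21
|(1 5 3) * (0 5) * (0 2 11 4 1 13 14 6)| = |(0 5 3 13 14 6)(1 2 11 4)| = 12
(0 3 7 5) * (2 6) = (0 3 7 5)(2 6) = [3, 1, 6, 7, 4, 0, 2, 5]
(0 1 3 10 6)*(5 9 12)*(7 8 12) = (0 1 3 10 6)(5 9 7 8 12) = [1, 3, 2, 10, 4, 9, 0, 8, 12, 7, 6, 11, 5]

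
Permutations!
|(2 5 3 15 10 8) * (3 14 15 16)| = 6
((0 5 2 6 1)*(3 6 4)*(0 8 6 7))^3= ((0 5 2 4 3 7)(1 8 6))^3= (8)(0 4)(2 7)(3 5)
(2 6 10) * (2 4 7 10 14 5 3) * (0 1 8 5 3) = [1, 8, 6, 2, 7, 0, 14, 10, 5, 9, 4, 11, 12, 13, 3] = (0 1 8 5)(2 6 14 3)(4 7 10)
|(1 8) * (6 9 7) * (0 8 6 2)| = 7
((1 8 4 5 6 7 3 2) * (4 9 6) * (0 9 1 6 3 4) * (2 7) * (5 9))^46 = ((0 5)(1 8)(2 6)(3 7 4 9))^46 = (3 4)(7 9)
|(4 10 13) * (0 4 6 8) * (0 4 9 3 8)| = 8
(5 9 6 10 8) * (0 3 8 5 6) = (0 3 8 6 10 5 9) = [3, 1, 2, 8, 4, 9, 10, 7, 6, 0, 5]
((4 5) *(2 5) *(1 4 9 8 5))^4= (1 4 2)(5 9 8)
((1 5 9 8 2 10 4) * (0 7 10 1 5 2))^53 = ((0 7 10 4 5 9 8)(1 2))^53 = (0 5 7 9 10 8 4)(1 2)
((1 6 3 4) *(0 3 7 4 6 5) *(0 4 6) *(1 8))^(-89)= ((0 3)(1 5 4 8)(6 7))^(-89)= (0 3)(1 8 4 5)(6 7)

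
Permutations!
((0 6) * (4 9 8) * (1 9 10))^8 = (1 4 9 10 8)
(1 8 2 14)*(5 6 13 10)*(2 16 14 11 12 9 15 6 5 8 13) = (1 13 10 8 16 14)(2 11 12 9 15 6) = [0, 13, 11, 3, 4, 5, 2, 7, 16, 15, 8, 12, 9, 10, 1, 6, 14]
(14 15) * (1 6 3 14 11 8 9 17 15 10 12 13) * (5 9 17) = (1 6 3 14 10 12 13)(5 9)(8 17 15 11) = [0, 6, 2, 14, 4, 9, 3, 7, 17, 5, 12, 8, 13, 1, 10, 11, 16, 15]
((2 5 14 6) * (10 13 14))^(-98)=(2 14 10)(5 6 13)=((2 5 10 13 14 6))^(-98)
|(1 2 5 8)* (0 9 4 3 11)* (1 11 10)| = 10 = |(0 9 4 3 10 1 2 5 8 11)|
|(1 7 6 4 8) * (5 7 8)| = |(1 8)(4 5 7 6)| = 4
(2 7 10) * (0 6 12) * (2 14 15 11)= (0 6 12)(2 7 10 14 15 11)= [6, 1, 7, 3, 4, 5, 12, 10, 8, 9, 14, 2, 0, 13, 15, 11]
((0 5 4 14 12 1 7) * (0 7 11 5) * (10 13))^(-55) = (1 12 14 4 5 11)(10 13)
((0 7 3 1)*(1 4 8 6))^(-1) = (0 1 6 8 4 3 7)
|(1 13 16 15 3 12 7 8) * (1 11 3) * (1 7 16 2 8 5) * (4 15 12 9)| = |(1 13 2 8 11 3 9 4 15 7 5)(12 16)| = 22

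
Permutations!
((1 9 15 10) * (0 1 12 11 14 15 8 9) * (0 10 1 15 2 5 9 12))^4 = ((0 15 1 10)(2 5 9 8 12 11 14))^4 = (15)(2 12 5 11 9 14 8)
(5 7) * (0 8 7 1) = (0 8 7 5 1) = [8, 0, 2, 3, 4, 1, 6, 5, 7]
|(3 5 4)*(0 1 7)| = 3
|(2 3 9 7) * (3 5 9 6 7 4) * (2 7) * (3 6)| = 5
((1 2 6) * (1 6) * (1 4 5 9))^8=(1 5 2 9 4)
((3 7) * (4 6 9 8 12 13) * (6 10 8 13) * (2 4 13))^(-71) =((13)(2 4 10 8 12 6 9)(3 7))^(-71) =(13)(2 9 6 12 8 10 4)(3 7)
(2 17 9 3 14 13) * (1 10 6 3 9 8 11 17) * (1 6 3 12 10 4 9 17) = (1 4 9 17 8 11)(2 6 12 10 3 14 13) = [0, 4, 6, 14, 9, 5, 12, 7, 11, 17, 3, 1, 10, 2, 13, 15, 16, 8]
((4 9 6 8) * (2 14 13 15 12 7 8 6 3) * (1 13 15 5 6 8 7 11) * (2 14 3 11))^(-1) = (1 11 9 4 8 6 5 13)(2 12 15 14 3)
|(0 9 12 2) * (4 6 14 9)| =7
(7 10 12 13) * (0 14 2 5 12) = (0 14 2 5 12 13 7 10) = [14, 1, 5, 3, 4, 12, 6, 10, 8, 9, 0, 11, 13, 7, 2]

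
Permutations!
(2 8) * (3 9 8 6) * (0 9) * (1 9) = (0 1 9 8 2 6 3) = [1, 9, 6, 0, 4, 5, 3, 7, 2, 8]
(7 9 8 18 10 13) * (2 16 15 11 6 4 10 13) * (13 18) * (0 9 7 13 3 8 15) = (18)(0 9 15 11 6 4 10 2 16)(3 8) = [9, 1, 16, 8, 10, 5, 4, 7, 3, 15, 2, 6, 12, 13, 14, 11, 0, 17, 18]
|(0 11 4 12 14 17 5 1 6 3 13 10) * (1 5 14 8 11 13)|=|(0 13 10)(1 6 3)(4 12 8 11)(14 17)|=12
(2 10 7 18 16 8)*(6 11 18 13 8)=(2 10 7 13 8)(6 11 18 16)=[0, 1, 10, 3, 4, 5, 11, 13, 2, 9, 7, 18, 12, 8, 14, 15, 6, 17, 16]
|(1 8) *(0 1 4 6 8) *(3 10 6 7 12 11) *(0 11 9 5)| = 12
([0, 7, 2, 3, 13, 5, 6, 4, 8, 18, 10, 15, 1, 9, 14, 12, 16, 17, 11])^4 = (1 9 12 13 15 4 11 7 18)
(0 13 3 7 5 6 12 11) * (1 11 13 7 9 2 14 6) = (0 7 5 1 11)(2 14 6 12 13 3 9) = [7, 11, 14, 9, 4, 1, 12, 5, 8, 2, 10, 0, 13, 3, 6]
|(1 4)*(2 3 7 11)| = 4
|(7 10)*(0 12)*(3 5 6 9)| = |(0 12)(3 5 6 9)(7 10)| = 4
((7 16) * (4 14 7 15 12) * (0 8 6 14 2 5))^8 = ((0 8 6 14 7 16 15 12 4 2 5))^8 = (0 4 16 6 5 12 7 8 2 15 14)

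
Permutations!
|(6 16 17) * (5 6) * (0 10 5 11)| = |(0 10 5 6 16 17 11)| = 7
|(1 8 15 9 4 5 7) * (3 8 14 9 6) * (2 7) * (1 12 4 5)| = |(1 14 9 5 2 7 12 4)(3 8 15 6)| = 8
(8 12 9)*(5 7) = [0, 1, 2, 3, 4, 7, 6, 5, 12, 8, 10, 11, 9] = (5 7)(8 12 9)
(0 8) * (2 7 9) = [8, 1, 7, 3, 4, 5, 6, 9, 0, 2] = (0 8)(2 7 9)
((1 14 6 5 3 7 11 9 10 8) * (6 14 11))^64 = (14)(1 8 10 9 11)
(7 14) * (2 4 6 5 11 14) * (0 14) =[14, 1, 4, 3, 6, 11, 5, 2, 8, 9, 10, 0, 12, 13, 7] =(0 14 7 2 4 6 5 11)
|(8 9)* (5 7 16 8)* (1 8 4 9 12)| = |(1 8 12)(4 9 5 7 16)| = 15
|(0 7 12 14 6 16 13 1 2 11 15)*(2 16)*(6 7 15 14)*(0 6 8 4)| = 30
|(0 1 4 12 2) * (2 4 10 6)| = 10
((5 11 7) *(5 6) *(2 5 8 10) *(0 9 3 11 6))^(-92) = (0 11 9 7 3)(2 8 5 10 6)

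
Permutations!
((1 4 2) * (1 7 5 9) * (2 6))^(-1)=(1 9 5 7 2 6 4)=((1 4 6 2 7 5 9))^(-1)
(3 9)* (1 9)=(1 9 3)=[0, 9, 2, 1, 4, 5, 6, 7, 8, 3]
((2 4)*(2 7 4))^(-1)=(4 7)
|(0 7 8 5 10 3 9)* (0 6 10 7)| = |(3 9 6 10)(5 7 8)| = 12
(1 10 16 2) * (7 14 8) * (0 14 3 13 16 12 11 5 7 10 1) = (0 14 8 10 12 11 5 7 3 13 16 2) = [14, 1, 0, 13, 4, 7, 6, 3, 10, 9, 12, 5, 11, 16, 8, 15, 2]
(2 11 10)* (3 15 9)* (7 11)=[0, 1, 7, 15, 4, 5, 6, 11, 8, 3, 2, 10, 12, 13, 14, 9]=(2 7 11 10)(3 15 9)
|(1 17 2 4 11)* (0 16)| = |(0 16)(1 17 2 4 11)| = 10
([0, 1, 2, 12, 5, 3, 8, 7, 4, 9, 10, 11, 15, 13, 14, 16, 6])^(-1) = (3 5 4 8 6 16 15 12)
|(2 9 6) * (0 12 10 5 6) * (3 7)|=14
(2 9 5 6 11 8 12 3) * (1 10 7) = (1 10 7)(2 9 5 6 11 8 12 3) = [0, 10, 9, 2, 4, 6, 11, 1, 12, 5, 7, 8, 3]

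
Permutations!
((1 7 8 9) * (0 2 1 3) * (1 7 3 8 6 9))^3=((0 2 7 6 9 8 1 3))^3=(0 6 1 2 9 3 7 8)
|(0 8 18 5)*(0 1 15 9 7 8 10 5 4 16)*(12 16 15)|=|(0 10 5 1 12 16)(4 15 9 7 8 18)|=6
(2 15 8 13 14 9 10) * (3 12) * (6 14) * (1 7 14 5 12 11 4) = (1 7 14 9 10 2 15 8 13 6 5 12 3 11 4) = [0, 7, 15, 11, 1, 12, 5, 14, 13, 10, 2, 4, 3, 6, 9, 8]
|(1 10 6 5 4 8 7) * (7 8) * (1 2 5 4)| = 7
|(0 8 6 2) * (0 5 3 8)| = |(2 5 3 8 6)| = 5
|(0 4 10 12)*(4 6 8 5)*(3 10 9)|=9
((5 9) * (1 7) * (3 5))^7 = (1 7)(3 5 9)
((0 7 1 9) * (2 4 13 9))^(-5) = ((0 7 1 2 4 13 9))^(-5) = (0 1 4 9 7 2 13)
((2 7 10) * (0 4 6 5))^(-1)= ((0 4 6 5)(2 7 10))^(-1)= (0 5 6 4)(2 10 7)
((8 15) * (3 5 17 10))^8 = ((3 5 17 10)(8 15))^8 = (17)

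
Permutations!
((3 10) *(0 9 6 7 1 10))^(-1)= (0 3 10 1 7 6 9)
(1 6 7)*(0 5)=(0 5)(1 6 7)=[5, 6, 2, 3, 4, 0, 7, 1]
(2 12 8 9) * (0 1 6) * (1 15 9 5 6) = [15, 1, 12, 3, 4, 6, 0, 7, 5, 2, 10, 11, 8, 13, 14, 9] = (0 15 9 2 12 8 5 6)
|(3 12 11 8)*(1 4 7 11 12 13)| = 7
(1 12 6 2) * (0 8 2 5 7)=(0 8 2 1 12 6 5 7)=[8, 12, 1, 3, 4, 7, 5, 0, 2, 9, 10, 11, 6]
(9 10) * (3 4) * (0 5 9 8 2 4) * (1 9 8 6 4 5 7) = [7, 9, 5, 0, 3, 8, 4, 1, 2, 10, 6] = (0 7 1 9 10 6 4 3)(2 5 8)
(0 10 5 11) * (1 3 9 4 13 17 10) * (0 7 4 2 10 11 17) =(0 1 3 9 2 10 5 17 11 7 4 13) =[1, 3, 10, 9, 13, 17, 6, 4, 8, 2, 5, 7, 12, 0, 14, 15, 16, 11]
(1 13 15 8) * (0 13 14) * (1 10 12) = (0 13 15 8 10 12 1 14) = [13, 14, 2, 3, 4, 5, 6, 7, 10, 9, 12, 11, 1, 15, 0, 8]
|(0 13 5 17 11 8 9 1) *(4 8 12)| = 10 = |(0 13 5 17 11 12 4 8 9 1)|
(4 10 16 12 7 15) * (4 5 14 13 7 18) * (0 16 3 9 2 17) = (0 16 12 18 4 10 3 9 2 17)(5 14 13 7 15) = [16, 1, 17, 9, 10, 14, 6, 15, 8, 2, 3, 11, 18, 7, 13, 5, 12, 0, 4]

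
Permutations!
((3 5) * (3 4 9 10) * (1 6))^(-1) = ((1 6)(3 5 4 9 10))^(-1) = (1 6)(3 10 9 4 5)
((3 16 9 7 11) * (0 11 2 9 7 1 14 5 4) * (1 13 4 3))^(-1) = (0 4 13 9 2 7 16 3 5 14 1 11)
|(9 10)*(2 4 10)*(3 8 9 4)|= 4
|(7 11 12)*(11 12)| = |(7 12)| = 2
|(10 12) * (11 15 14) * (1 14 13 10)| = 7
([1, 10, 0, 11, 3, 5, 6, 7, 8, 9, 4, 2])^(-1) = [2, 0, 11, 4, 10, 5, 6, 7, 8, 9, 1, 3]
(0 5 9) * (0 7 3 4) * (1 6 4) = (0 5 9 7 3 1 6 4) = [5, 6, 2, 1, 0, 9, 4, 3, 8, 7]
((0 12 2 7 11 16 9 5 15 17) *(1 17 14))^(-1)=(0 17 1 14 15 5 9 16 11 7 2 12)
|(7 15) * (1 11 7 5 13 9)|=7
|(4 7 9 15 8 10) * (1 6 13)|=6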